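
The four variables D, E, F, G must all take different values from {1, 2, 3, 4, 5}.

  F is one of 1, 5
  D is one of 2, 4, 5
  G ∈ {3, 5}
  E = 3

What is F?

1

E's domain is down to {3}, so E = 3. Remove 3 from G.
G's domain is down to {5}, so G = 5. Remove 5 from D, F.
So F = 1.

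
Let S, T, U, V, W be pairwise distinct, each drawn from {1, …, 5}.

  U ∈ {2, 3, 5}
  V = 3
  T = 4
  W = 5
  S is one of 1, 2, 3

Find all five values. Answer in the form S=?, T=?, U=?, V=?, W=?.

T must be 4 (only option left).
V has just one choice, so V = 3. Remove 3 from S, U.
That leaves W = 5. Eliminate 5 elsewhere: U.
U has just one choice, so U = 2. Remove 2 from S.
S has just one choice, so S = 1.

S=1, T=4, U=2, V=3, W=5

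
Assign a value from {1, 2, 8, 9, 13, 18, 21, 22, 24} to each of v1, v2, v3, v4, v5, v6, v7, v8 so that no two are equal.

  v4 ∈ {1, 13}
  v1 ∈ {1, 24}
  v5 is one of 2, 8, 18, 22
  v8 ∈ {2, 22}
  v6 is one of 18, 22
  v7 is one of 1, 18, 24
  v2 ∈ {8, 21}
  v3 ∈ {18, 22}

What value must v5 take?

8

The 8 variables draw from only 8 values {1, 2, 8, 13, 18, 21, 22, 24}, so each is used; only v4 can be 13, hence v4 = 13.
The 7 still-open variables draw from only 7 values {1, 2, 8, 18, 21, 22, 24}, so each is used; only v2 can be 21, hence v2 = 21.
The 6 still-open variables together cover exactly {1, 2, 8, 18, 22, 24} — 6 values for 6 variables — and 8 appears only in v5's list, so v5 = 8.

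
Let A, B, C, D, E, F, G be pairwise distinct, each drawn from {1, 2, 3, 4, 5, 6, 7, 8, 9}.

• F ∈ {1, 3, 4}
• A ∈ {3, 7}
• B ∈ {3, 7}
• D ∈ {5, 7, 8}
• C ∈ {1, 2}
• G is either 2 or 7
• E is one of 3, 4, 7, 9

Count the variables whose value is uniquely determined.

4

A and B share exactly the 2 values {3, 7}; by pigeonhole those values go to them, so strike 3, 7 from D, E, F, G.
G's domain is down to {2}, so G = 2. Strike 2 from C.
C's domain is down to {1}, so C = 1. Remove 1 from F.
F has just one choice, so F = 4. Remove 4 from E.
That leaves E = 9.
Determined: C=1, E=9, F=4, G=2. The other variables each still have more than one consistent value. That makes 4.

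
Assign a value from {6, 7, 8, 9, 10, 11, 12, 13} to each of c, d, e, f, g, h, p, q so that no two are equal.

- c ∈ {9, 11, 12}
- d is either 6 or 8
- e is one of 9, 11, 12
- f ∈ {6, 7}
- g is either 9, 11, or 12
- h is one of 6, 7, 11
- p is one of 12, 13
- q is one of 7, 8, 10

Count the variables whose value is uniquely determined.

3

The 8 variables draw from only 8 values {6, 7, 8, 9, 10, 11, 12, 13}, so each is used; only q can be 10, hence q = 10.
The 7 still-open variables draw from only 7 values {6, 7, 8, 9, 11, 12, 13}, so each is used; only d can be 8, hence d = 8.
Among the 6 still-open variables, 13 fits only p (and all 6 values in {6, 7, 9, 11, 12, 13} must be used), so p = 13.
The 3 variables c, e, g are confined to {9, 11, 12}, which locks those values in; drop them from h.
Determined: d=8, p=13, q=10. The other variables each still have more than one consistent value. That makes 3.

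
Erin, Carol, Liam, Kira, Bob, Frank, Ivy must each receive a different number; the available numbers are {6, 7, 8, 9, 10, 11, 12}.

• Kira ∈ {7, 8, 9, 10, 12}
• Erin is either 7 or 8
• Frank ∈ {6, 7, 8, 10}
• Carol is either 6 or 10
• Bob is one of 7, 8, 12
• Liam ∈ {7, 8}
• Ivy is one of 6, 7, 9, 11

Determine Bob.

12

The 7 variables together cover exactly {6, 7, 8, 9, 10, 11, 12} — 7 values for 7 variables — and 11 appears only in Ivy's list, so Ivy = 11.
The 6 still-open variables draw from only 6 values {6, 7, 8, 9, 10, 12}, so each is used; only Kira can be 9, hence Kira = 9.
The 5 still-open variables draw from only 5 values {6, 7, 8, 10, 12}, so each is used; only Bob can be 12, hence Bob = 12.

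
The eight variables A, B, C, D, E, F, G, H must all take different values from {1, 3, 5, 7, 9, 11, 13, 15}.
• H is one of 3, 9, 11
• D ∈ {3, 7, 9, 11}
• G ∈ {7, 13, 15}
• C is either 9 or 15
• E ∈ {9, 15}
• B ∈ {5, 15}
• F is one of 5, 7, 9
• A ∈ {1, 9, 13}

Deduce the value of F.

The 8 variables together cover exactly {1, 3, 5, 7, 9, 11, 13, 15} — 8 values for 8 variables — and 1 appears only in A's list, so A = 1.
Among the 7 still-open variables, 13 fits only G (and all 7 values in {3, 5, 7, 9, 11, 13, 15} must be used), so G = 13.
C and E between them cover only {9, 15} — a naked pair. Remove those values from B, D, F, H.
B has just one choice, so B = 5. So F can't be 5.
So F = 7.

7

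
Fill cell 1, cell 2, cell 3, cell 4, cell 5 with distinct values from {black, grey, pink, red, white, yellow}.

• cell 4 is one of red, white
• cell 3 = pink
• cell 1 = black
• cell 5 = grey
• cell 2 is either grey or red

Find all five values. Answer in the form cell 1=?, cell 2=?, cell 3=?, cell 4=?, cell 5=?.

cell 1 has just one choice, so cell 1 = black.
That leaves cell 3 = pink.
cell 5 must be grey (only option left). Eliminate grey elsewhere: cell 2.
cell 2 has just one choice, so cell 2 = red. Remove red from cell 4.
cell 4 has just one choice, so cell 4 = white.

cell 1=black, cell 2=red, cell 3=pink, cell 4=white, cell 5=grey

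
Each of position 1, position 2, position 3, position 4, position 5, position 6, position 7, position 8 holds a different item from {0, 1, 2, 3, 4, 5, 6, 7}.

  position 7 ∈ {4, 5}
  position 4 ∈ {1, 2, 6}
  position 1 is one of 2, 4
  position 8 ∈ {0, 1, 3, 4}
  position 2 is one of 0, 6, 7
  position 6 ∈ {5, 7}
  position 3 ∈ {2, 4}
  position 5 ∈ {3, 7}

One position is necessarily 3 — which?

position 1 and position 3 share exactly the 2 values {2, 4}; by pigeonhole those values go to them, so strike 2, 4 from position 4, position 7, position 8.
position 7 has just one choice, so position 7 = 5. Remove 5 from position 6.
position 6 has just one choice, so position 6 = 7. Strike 7 from position 2, position 5.
So 3 goes to position 5.

position 5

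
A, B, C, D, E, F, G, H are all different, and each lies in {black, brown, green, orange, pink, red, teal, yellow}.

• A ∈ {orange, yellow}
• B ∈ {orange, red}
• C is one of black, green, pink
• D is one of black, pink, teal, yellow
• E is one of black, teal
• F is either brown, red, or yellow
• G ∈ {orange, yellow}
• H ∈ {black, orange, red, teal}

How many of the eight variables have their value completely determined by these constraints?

4

Among the 8 variables, brown fits only F (and all 8 values in {black, brown, green, orange, pink, red, teal, yellow} must be used), so F = brown.
Among the 7 still-open variables, green fits only C (and all 7 values in {black, green, orange, pink, red, teal, yellow} must be used), so C = green.
Among the 6 still-open variables, pink fits only D (and all 6 values in {black, orange, pink, red, teal, yellow} must be used), so D = pink.
The 2 variables A and G are confined to {orange, yellow}, which locks those values in; drop them from B, H.
That leaves B = red. So H can't be red.
Determined: B=red, C=green, D=pink, F=brown. The other variables each still have more than one consistent value. That makes 4.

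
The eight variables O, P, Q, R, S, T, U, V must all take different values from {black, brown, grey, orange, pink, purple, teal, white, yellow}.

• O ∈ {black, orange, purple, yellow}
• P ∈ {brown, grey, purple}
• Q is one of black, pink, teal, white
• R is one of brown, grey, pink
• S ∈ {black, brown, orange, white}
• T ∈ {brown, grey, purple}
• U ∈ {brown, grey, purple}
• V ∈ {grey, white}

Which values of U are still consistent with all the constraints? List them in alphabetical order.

The 3 variables P, T, U are confined to {brown, grey, purple}, which locks those values in; drop them from O, R, S, V.
R must be pink (only option left). So Q can't be pink.
V must be white (only option left). Remove white from Q, S.
No further eliminations apply; U can still be any of brown, grey, purple.

brown, grey, purple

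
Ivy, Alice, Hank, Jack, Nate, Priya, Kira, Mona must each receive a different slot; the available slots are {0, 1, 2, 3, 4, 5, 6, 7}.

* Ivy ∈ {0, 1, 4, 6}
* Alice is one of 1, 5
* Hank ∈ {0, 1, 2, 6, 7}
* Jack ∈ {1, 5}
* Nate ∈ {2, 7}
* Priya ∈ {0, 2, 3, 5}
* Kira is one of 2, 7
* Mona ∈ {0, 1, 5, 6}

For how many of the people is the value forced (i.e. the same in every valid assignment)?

2

Among the 8 variables, 3 fits only Priya (and all 8 values in {0, 1, 2, 3, 4, 5, 6, 7} must be used), so Priya = 3.
Among the 7 still-open variables, 4 fits only Ivy (and all 7 values in {0, 1, 2, 4, 5, 6, 7} must be used), so Ivy = 4.
Alice and Jack share exactly the 2 values {1, 5}; by pigeonhole those values go to them, so strike 1, 5 from Hank, Mona.
Nate and Kira share exactly the 2 values {2, 7}; by pigeonhole those values go to them, so strike 2, 7 from Hank.
Determined: Ivy=4, Priya=3. The other people each still have more than one consistent value. That makes 2.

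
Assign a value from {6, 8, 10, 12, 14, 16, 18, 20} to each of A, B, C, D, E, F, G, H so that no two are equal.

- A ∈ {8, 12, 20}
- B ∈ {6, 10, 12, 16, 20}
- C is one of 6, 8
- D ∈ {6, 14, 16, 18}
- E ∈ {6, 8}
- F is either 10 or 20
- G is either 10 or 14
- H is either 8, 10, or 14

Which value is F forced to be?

20

The 8 variables together cover exactly {6, 8, 10, 12, 14, 16, 18, 20} — 8 values for 8 variables — and 18 appears only in D's list, so D = 18.
Among the 7 still-open variables, 16 fits only B (and all 7 values in {6, 8, 10, 12, 14, 16, 20} must be used), so B = 16.
The 6 still-open variables draw from only 6 values {6, 8, 10, 12, 14, 20}, so each is used; only A can be 12, hence A = 12.
Among the 5 still-open variables, 20 fits only F (and all 5 values in {6, 8, 10, 14, 20} must be used), so F = 20.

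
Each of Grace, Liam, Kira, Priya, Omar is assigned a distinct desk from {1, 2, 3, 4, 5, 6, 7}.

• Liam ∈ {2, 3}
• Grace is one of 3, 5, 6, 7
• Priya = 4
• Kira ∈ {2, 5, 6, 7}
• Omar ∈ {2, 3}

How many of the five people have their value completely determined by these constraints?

1

Priya's domain is down to {4}, so Priya = 4.
The 2 variables Liam and Omar are confined to {2, 3}, which locks those values in; drop them from Grace, Kira.
Determined: Priya=4. The other people each still have more than one consistent value. That makes 1.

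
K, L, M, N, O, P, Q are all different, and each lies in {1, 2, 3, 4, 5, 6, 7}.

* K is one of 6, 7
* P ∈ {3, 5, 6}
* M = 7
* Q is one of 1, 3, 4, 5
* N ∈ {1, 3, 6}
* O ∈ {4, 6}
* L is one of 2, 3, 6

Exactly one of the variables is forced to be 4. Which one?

O

M must be 7 (only option left). Eliminate 7 elsewhere: K.
That leaves K = 6. Eliminate 6 elsewhere: L, N, O, P.
So 4 goes to O.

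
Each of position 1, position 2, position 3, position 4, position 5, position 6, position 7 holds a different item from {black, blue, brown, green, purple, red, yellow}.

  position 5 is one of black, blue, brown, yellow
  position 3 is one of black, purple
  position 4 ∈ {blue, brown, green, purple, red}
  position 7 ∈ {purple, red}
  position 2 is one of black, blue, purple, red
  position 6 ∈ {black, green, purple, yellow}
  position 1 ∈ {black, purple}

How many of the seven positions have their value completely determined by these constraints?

2

position 1 and position 3 between them cover only {black, purple} — a naked pair. Remove those values from position 2, position 4, position 5, position 6, position 7.
That leaves position 7 = red. Eliminate red elsewhere: position 2, position 4.
That leaves position 2 = blue. Strike blue from position 4, position 5.
Determined: position 2=blue, position 7=red. The other positions each still have more than one consistent value. That makes 2.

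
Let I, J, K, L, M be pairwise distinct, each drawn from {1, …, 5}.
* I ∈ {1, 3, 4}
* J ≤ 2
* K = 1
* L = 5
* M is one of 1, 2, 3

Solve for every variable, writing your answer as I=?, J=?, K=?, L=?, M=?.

I=4, J=2, K=1, L=5, M=3

K has just one choice, so K = 1. Eliminate 1 elsewhere: I, J, M.
That leaves L = 5.
J's domain is down to {2}, so J = 2. So M can't be 2.
M's domain is down to {3}, so M = 3. Remove 3 from I.
I's domain is down to {4}, so I = 4.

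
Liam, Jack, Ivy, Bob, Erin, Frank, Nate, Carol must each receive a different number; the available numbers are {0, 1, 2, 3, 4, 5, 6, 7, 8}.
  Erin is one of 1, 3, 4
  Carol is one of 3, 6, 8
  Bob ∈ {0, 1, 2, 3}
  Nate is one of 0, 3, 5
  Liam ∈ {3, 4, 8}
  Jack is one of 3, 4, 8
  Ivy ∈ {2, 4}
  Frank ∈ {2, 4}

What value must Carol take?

6

Among the 8 variables, 5 fits only Nate (and all 8 values in {0, 1, 2, 3, 4, 5, 6, 8} must be used), so Nate = 5.
The 7 still-open variables together cover exactly {0, 1, 2, 3, 4, 6, 8} — 7 values for 7 variables — and 0 appears only in Bob's list, so Bob = 0.
Among the 6 still-open variables, 1 fits only Erin (and all 6 values in {1, 2, 3, 4, 6, 8} must be used), so Erin = 1.
Among the 5 still-open variables, 6 fits only Carol (and all 5 values in {2, 3, 4, 6, 8} must be used), so Carol = 6.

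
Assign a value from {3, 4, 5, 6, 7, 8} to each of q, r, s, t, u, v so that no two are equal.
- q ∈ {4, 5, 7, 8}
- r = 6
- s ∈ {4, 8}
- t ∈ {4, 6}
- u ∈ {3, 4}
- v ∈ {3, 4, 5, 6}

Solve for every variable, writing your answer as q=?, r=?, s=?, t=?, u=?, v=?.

q=7, r=6, s=8, t=4, u=3, v=5

r's domain is down to {6}, so r = 6. Strike 6 from t, v.
That leaves t = 4. Strike 4 from q, s, u, v.
That leaves u = 3. Eliminate 3 elsewhere: v.
v must be 5 (only option left). So q can't be 5.
s's domain is down to {8}, so s = 8. Strike 8 from q.
That leaves q = 7.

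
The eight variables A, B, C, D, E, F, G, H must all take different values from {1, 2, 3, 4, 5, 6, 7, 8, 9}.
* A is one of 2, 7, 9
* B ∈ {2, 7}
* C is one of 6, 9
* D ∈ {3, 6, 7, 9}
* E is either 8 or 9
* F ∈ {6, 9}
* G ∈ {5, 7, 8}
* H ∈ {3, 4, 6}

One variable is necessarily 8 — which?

E

The 8 variables draw from only 8 values {2, 3, 4, 5, 6, 7, 8, 9}, so each is used; only H can be 4, hence H = 4.
Among the 7 still-open variables, 3 fits only D (and all 7 values in {2, 3, 5, 6, 7, 8, 9} must be used), so D = 3.
The 6 still-open variables draw from only 6 values {2, 5, 6, 7, 8, 9}, so each is used; only G can be 5, hence G = 5.
The 5 still-open variables draw from only 5 values {2, 6, 7, 8, 9}, so each is used; only E can be 8, hence E = 8.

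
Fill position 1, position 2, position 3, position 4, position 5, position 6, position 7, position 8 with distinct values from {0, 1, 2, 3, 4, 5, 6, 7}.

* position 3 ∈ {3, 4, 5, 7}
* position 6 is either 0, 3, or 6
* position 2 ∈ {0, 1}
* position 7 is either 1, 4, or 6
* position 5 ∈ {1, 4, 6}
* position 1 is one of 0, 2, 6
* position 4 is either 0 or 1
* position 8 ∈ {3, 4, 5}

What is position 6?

3

The 8 variables draw from only 8 values {0, 1, 2, 3, 4, 5, 6, 7}, so each is used; only position 1 can be 2, hence position 1 = 2.
The 7 still-open variables draw from only 7 values {0, 1, 3, 4, 5, 6, 7}, so each is used; only position 3 can be 7, hence position 3 = 7.
Among the 6 still-open variables, 5 fits only position 8 (and all 6 values in {0, 1, 3, 4, 5, 6} must be used), so position 8 = 5.
Among the 5 still-open variables, 3 fits only position 6 (and all 5 values in {0, 1, 3, 4, 6} must be used), so position 6 = 3.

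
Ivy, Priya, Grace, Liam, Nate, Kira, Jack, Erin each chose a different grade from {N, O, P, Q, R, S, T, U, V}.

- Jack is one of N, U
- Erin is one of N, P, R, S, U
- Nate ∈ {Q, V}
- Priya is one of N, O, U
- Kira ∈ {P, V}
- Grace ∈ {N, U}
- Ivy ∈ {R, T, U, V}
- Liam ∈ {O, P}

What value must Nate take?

The 2 variables Grace and Jack are confined to {N, U}, which locks those values in; drop them from Ivy, Priya, Erin.
Priya has just one choice, so Priya = O. So Liam can't be O.
Liam must be P (only option left). Strike P from Kira, Erin.
Kira's domain is down to {V}, so Kira = V. So Ivy, Nate can't be V.
So Nate = Q.

Q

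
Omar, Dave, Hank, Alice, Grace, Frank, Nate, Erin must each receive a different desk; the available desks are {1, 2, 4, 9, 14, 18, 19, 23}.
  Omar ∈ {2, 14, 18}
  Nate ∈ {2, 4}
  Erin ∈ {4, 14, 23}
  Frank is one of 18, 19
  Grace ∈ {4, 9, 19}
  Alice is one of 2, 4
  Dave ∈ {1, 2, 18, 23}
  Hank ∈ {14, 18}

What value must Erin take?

23

The 8 variables draw from only 8 values {1, 2, 4, 9, 14, 18, 19, 23}, so each is used; only Dave can be 1, hence Dave = 1.
Among the 7 still-open variables, 9 fits only Grace (and all 7 values in {2, 4, 9, 14, 18, 19, 23} must be used), so Grace = 9.
The 6 still-open variables together cover exactly {2, 4, 14, 18, 19, 23} — 6 values for 6 variables — and 19 appears only in Frank's list, so Frank = 19.
The 5 still-open variables together cover exactly {2, 4, 14, 18, 23} — 5 values for 5 variables — and 23 appears only in Erin's list, so Erin = 23.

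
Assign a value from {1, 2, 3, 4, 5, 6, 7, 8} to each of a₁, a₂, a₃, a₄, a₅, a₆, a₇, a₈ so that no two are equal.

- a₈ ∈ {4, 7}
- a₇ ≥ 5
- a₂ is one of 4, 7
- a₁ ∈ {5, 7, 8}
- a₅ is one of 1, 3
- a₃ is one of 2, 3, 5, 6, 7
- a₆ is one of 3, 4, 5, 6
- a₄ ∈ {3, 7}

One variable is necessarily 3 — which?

The 8 variables together cover exactly {1, 2, 3, 4, 5, 6, 7, 8} — 8 values for 8 variables — and 1 appears only in a₅'s list, so a₅ = 1.
The 7 still-open variables together cover exactly {2, 3, 4, 5, 6, 7, 8} — 7 values for 7 variables — and 2 appears only in a₃'s list, so a₃ = 2.
The 2 variables a₂ and a₈ are confined to {4, 7}, which locks those values in; drop them from a₁, a₄, a₆, a₇.
So 3 goes to a₄.

a₄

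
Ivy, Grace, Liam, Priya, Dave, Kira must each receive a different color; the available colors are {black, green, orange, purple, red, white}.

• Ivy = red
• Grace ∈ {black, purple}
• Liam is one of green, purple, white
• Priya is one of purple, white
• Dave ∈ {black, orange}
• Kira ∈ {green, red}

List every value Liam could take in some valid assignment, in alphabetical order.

Ivy must be red (only option left). Remove red from Kira.
Kira must be green (only option left). Remove green from Liam.
The 4 still-open variables draw from only 4 values {black, orange, purple, white}, so each is used; only Dave can be orange, hence Dave = orange.
The 3 still-open variables together cover exactly {black, purple, white} — 3 values for 3 variables — and black appears only in Grace's list, so Grace = black.
No further eliminations apply; Liam can still be any of purple, white.

purple, white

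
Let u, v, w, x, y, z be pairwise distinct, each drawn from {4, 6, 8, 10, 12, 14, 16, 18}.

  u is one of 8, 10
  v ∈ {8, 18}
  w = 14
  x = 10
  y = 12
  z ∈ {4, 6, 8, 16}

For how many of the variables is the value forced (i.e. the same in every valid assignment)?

5

w has just one choice, so w = 14.
x's domain is down to {10}, so x = 10. Remove 10 from u.
y must be 12 (only option left).
That leaves u = 8. So v, z can't be 8.
That leaves v = 18.
Determined: u=8, v=18, w=14, x=10, y=12. The other variables each still have more than one consistent value. That makes 5.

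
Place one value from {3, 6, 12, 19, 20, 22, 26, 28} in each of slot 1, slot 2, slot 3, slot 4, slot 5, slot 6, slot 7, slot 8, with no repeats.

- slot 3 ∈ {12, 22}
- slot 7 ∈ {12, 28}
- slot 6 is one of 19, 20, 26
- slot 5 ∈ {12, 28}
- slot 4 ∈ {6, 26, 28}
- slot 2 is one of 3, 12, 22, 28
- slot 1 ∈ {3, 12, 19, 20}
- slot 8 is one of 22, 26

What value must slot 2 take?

3

The 8 variables draw from only 8 values {3, 6, 12, 19, 20, 22, 26, 28}, so each is used; only slot 4 can be 6, hence slot 4 = 6.
slot 5 and slot 7 share exactly the 2 values {12, 28}; by pigeonhole those values go to them, so strike 12, 28 from slot 1, slot 2, slot 3.
slot 3's domain is down to {22}, so slot 3 = 22. Eliminate 22 elsewhere: slot 2, slot 8.
So slot 2 = 3.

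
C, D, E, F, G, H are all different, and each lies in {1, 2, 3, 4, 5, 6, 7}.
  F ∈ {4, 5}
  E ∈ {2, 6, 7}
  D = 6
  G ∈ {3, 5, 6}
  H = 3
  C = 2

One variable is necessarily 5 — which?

C must be 2 (only option left). Remove 2 from E.
D must be 6 (only option left). Eliminate 6 elsewhere: E, G.
E's domain is down to {7}, so E = 7.
H must be 3 (only option left). Remove 3 from G.
So 5 goes to G.

G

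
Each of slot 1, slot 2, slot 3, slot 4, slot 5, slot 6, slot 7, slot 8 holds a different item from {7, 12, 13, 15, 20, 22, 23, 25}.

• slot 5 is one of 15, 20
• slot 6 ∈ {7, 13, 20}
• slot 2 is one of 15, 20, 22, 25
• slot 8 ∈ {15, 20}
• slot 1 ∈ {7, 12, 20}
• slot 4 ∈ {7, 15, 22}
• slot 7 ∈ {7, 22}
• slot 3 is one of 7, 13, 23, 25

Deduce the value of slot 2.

Among the 8 variables, 12 fits only slot 1 (and all 8 values in {7, 12, 13, 15, 20, 22, 23, 25} must be used), so slot 1 = 12.
Among the 7 still-open variables, 23 fits only slot 3 (and all 7 values in {7, 13, 15, 20, 22, 23, 25} must be used), so slot 3 = 23.
The 6 still-open variables together cover exactly {7, 13, 15, 20, 22, 25} — 6 values for 6 variables — and 13 appears only in slot 6's list, so slot 6 = 13.
Among the 5 still-open variables, 25 fits only slot 2 (and all 5 values in {7, 15, 20, 22, 25} must be used), so slot 2 = 25.

25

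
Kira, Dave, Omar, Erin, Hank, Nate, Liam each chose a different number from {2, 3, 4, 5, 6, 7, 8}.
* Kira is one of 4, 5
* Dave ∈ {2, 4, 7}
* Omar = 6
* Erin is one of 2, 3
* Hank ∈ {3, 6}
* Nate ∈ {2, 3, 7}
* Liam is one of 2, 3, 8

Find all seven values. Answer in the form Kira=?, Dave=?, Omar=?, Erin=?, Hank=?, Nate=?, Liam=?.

Omar must be 6 (only option left). Eliminate 6 elsewhere: Hank.
Hank has just one choice, so Hank = 3. Remove 3 from Erin, Nate, Liam.
Erin must be 2 (only option left). Eliminate 2 elsewhere: Dave, Nate, Liam.
Nate's domain is down to {7}, so Nate = 7. Remove 7 from Dave.
Liam must be 8 (only option left).
Dave must be 4 (only option left). Remove 4 from Kira.
Kira has just one choice, so Kira = 5.

Kira=5, Dave=4, Omar=6, Erin=2, Hank=3, Nate=7, Liam=8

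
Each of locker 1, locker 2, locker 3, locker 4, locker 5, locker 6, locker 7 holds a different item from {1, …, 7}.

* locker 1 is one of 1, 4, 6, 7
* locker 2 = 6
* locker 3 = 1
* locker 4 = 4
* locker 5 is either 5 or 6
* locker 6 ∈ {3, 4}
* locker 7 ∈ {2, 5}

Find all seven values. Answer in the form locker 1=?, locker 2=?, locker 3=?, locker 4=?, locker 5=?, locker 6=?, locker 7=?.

locker 1=7, locker 2=6, locker 3=1, locker 4=4, locker 5=5, locker 6=3, locker 7=2

locker 2's domain is down to {6}, so locker 2 = 6. So locker 1, locker 5 can't be 6.
locker 3 has just one choice, so locker 3 = 1. Strike 1 from locker 1.
That leaves locker 4 = 4. Remove 4 from locker 1, locker 6.
locker 5's domain is down to {5}, so locker 5 = 5. Eliminate 5 elsewhere: locker 7.
locker 6 has just one choice, so locker 6 = 3.
locker 7 must be 2 (only option left).
locker 1's domain is down to {7}, so locker 1 = 7.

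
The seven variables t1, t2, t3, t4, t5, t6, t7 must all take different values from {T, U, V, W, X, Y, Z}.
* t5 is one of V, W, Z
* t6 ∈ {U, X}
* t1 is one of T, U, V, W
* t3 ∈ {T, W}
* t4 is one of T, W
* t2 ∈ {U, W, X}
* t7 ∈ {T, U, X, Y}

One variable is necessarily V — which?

t1

The 7 variables together cover exactly {T, U, V, W, X, Y, Z} — 7 values for 7 variables — and Y appears only in t7's list, so t7 = Y.
Among the 6 still-open variables, Z fits only t5 (and all 6 values in {T, U, V, W, X, Z} must be used), so t5 = Z.
The 5 still-open variables draw from only 5 values {T, U, V, W, X}, so each is used; only t1 can be V, hence t1 = V.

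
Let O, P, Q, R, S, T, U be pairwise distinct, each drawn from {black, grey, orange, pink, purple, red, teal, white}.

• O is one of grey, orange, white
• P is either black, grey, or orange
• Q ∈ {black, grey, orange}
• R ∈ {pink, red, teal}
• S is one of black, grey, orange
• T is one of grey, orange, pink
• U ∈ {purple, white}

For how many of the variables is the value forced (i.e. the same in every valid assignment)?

3

The 3 variables P, Q, S are confined to {black, grey, orange}, which locks those values in; drop them from O, T.
O's domain is down to {white}, so O = white. Eliminate white elsewhere: U.
T's domain is down to {pink}, so T = pink. Strike pink from R.
U has just one choice, so U = purple.
Determined: O=white, T=pink, U=purple. The other variables each still have more than one consistent value. That makes 3.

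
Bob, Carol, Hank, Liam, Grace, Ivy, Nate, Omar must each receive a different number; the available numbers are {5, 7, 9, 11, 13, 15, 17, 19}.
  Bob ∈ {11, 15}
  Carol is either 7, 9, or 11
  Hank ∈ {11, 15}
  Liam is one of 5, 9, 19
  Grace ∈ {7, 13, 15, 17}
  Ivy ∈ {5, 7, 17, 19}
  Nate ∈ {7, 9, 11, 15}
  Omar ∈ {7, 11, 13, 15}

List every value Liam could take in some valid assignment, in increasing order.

5, 19

Bob and Hank share exactly the 2 values {11, 15}; by pigeonhole those values go to them, so strike 11, 15 from Carol, Grace, Nate, Omar.
Carol and Nate between them cover only {7, 9} — a naked pair. Remove those values from Liam, Grace, Ivy, Omar.
Omar has just one choice, so Omar = 13. So Grace can't be 13.
Grace has just one choice, so Grace = 17. Remove 17 from Ivy.
No further eliminations apply; Liam can still be any of 5, 19.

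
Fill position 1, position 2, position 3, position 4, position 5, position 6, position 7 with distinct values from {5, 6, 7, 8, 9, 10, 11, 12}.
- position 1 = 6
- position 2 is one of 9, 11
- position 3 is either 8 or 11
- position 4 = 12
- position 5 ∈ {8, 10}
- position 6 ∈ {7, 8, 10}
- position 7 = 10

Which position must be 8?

position 5

position 1's domain is down to {6}, so position 1 = 6.
That leaves position 4 = 12.
position 7 must be 10 (only option left). Remove 10 from position 5, position 6.
So 8 goes to position 5.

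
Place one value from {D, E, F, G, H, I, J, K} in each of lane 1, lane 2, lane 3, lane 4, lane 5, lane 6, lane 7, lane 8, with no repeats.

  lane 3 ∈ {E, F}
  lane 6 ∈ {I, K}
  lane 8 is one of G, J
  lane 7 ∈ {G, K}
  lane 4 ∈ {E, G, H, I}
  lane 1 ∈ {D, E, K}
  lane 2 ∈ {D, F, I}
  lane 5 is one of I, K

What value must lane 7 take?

Among the 8 variables, H fits only lane 4 (and all 8 values in {D, E, F, G, H, I, J, K} must be used), so lane 4 = H.
The 7 still-open variables together cover exactly {D, E, F, G, I, J, K} — 7 values for 7 variables — and J appears only in lane 8's list, so lane 8 = J.
The 6 still-open variables draw from only 6 values {D, E, F, G, I, K}, so each is used; only lane 7 can be G, hence lane 7 = G.

G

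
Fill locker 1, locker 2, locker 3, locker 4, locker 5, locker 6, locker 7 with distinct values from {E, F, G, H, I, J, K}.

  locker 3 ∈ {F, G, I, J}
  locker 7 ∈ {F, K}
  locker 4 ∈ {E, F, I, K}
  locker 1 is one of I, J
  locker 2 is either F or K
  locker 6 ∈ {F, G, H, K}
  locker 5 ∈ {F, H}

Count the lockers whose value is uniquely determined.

3

The 7 variables draw from only 7 values {E, F, G, H, I, J, K}, so each is used; only locker 4 can be E, hence locker 4 = E.
locker 2 and locker 7 share exactly the 2 values {F, K}; by pigeonhole those values go to them, so strike F, K from locker 3, locker 5, locker 6.
locker 5's domain is down to {H}, so locker 5 = H. Remove H from locker 6.
That leaves locker 6 = G. So locker 3 can't be G.
Determined: locker 4=E, locker 5=H, locker 6=G. The other lockers each still have more than one consistent value. That makes 3.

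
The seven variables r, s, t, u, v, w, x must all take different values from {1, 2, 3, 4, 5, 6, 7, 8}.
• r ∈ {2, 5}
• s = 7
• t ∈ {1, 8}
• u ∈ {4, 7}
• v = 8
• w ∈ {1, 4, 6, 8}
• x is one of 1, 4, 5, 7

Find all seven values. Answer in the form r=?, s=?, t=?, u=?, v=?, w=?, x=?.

r=2, s=7, t=1, u=4, v=8, w=6, x=5

s has just one choice, so s = 7. Eliminate 7 elsewhere: u, x.
u must be 4 (only option left). Strike 4 from w, x.
v's domain is down to {8}, so v = 8. Strike 8 from t, w.
t must be 1 (only option left). Remove 1 from w, x.
w has just one choice, so w = 6.
x has just one choice, so x = 5. Strike 5 from r.
That leaves r = 2.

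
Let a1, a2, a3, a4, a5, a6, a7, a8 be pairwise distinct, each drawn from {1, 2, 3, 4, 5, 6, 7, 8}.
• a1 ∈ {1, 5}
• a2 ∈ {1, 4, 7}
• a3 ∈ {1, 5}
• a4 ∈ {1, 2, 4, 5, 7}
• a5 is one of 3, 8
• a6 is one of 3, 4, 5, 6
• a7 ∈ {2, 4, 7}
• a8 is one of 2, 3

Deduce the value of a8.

3

Among the 8 variables, 6 fits only a6 (and all 8 values in {1, 2, 3, 4, 5, 6, 7, 8} must be used), so a6 = 6.
Among the 7 still-open variables, 8 fits only a5 (and all 7 values in {1, 2, 3, 4, 5, 7, 8} must be used), so a5 = 8.
The 6 still-open variables together cover exactly {1, 2, 3, 4, 5, 7} — 6 values for 6 variables — and 3 appears only in a8's list, so a8 = 3.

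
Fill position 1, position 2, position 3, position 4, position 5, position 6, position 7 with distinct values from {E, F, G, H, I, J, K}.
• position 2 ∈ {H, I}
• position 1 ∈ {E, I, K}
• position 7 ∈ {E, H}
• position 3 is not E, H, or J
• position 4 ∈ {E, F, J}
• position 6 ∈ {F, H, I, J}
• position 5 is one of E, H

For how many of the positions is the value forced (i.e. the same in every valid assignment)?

The 7 variables draw from only 7 values {E, F, G, H, I, J, K}, so each is used; only position 3 can be G, hence position 3 = G.
Among the 6 still-open variables, K fits only position 1 (and all 6 values in {E, F, H, I, J, K} must be used), so position 1 = K.
position 5 and position 7 between them cover only {E, H} — a naked pair. Remove those values from position 2, position 4, position 6.
position 2 must be I (only option left). Strike I from position 6.
Determined: position 1=K, position 2=I, position 3=G. The other positions each still have more than one consistent value. That makes 3.

3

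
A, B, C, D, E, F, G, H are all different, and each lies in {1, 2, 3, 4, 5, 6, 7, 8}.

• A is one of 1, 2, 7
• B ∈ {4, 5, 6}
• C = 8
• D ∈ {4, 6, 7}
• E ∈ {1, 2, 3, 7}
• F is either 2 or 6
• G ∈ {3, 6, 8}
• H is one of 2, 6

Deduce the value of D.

C must be 8 (only option left). Strike 8 from G.
The 7 still-open variables together cover exactly {1, 2, 3, 4, 5, 6, 7} — 7 values for 7 variables — and 5 appears only in B's list, so B = 5.
The 6 still-open variables draw from only 6 values {1, 2, 3, 4, 6, 7}, so each is used; only D can be 4, hence D = 4.

4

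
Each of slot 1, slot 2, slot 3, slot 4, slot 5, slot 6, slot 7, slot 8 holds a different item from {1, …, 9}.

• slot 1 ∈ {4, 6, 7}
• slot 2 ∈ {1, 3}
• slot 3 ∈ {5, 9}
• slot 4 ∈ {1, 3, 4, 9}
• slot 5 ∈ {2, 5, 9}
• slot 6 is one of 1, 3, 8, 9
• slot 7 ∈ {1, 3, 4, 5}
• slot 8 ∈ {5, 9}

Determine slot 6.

8

slot 3 and slot 8 between them cover only {5, 9} — a naked pair. Remove those values from slot 4, slot 5, slot 6, slot 7.
That leaves slot 5 = 2.
slot 2, slot 4, slot 7 share exactly the 3 values {1, 3, 4}; by pigeonhole those values go to them, so strike 1, 3, 4 from slot 1, slot 6.
So slot 6 = 8.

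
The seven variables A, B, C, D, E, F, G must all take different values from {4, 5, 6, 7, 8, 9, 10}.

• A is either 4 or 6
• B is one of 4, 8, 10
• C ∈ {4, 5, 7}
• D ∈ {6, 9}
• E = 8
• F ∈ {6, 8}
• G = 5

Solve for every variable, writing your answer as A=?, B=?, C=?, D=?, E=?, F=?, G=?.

E's domain is down to {8}, so E = 8. Strike 8 from B, F.
F must be 6 (only option left). Strike 6 from A, D.
G's domain is down to {5}, so G = 5. Eliminate 5 elsewhere: C.
A's domain is down to {4}, so A = 4. Eliminate 4 elsewhere: B, C.
B has just one choice, so B = 10.
C must be 7 (only option left).
D's domain is down to {9}, so D = 9.

A=4, B=10, C=7, D=9, E=8, F=6, G=5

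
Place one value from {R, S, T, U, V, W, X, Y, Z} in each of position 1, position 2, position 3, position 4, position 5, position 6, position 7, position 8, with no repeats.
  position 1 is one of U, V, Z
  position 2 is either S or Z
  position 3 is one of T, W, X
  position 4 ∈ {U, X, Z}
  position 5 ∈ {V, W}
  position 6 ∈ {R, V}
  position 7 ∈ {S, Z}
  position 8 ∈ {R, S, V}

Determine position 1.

Among the 8 variables, T fits only position 3 (and all 8 values in {R, S, T, U, V, W, X, Z} must be used), so position 3 = T.
The 7 still-open variables draw from only 7 values {R, S, U, V, W, X, Z}, so each is used; only position 5 can be W, hence position 5 = W.
The 6 still-open variables together cover exactly {R, S, U, V, X, Z} — 6 values for 6 variables — and X appears only in position 4's list, so position 4 = X.
The 5 still-open variables together cover exactly {R, S, U, V, Z} — 5 values for 5 variables — and U appears only in position 1's list, so position 1 = U.

U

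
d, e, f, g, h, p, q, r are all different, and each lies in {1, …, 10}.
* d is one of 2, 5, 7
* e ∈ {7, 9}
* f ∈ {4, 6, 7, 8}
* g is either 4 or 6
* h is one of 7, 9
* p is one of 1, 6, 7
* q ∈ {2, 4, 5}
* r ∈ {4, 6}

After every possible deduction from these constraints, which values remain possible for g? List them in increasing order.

4, 6

The 8 variables draw from only 8 values {1, 2, 4, 5, 6, 7, 8, 9}, so each is used; only p can be 1, hence p = 1.
The 7 still-open variables draw from only 7 values {2, 4, 5, 6, 7, 8, 9}, so each is used; only f can be 8, hence f = 8.
e and h between them cover only {7, 9} — a naked pair. Remove those values from d.
g and r between them cover only {4, 6} — a naked pair. Remove those values from q.
No further eliminations apply; g can still be any of 4, 6.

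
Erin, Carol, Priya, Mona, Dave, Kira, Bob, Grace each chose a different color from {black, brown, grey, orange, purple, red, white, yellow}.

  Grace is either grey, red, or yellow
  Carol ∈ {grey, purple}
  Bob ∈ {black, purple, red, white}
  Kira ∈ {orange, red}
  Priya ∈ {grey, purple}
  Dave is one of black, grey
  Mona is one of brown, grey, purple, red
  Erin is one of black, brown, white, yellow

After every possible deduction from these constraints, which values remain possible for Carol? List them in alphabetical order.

Among the 8 variables, orange fits only Kira (and all 8 values in {black, brown, grey, orange, purple, red, white, yellow} must be used), so Kira = orange.
The 2 variables Carol and Priya are confined to {grey, purple}, which locks those values in; drop them from Mona, Dave, Bob, Grace.
Dave has just one choice, so Dave = black. Strike black from Erin, Bob.
No further eliminations apply; Carol can still be any of grey, purple.

grey, purple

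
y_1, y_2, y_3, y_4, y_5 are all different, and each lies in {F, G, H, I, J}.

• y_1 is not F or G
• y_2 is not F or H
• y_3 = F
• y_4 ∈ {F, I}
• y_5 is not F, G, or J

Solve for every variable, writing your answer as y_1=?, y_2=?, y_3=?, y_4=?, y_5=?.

y_1=J, y_2=G, y_3=F, y_4=I, y_5=H

y_3 must be F (only option left). So y_4 can't be F.
That leaves y_4 = I. Eliminate I elsewhere: y_1, y_2, y_5.
y_5's domain is down to {H}, so y_5 = H. So y_1 can't be H.
y_1 has just one choice, so y_1 = J. Remove J from y_2.
That leaves y_2 = G.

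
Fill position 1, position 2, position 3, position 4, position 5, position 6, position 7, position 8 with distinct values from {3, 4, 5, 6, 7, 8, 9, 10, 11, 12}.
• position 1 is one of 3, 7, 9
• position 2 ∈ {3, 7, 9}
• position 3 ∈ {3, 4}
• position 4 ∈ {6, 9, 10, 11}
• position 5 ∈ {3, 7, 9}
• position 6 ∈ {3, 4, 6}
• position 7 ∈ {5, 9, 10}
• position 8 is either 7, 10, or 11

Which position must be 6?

The 8 variables draw from only 8 values {3, 4, 5, 6, 7, 9, 10, 11}, so each is used; only position 7 can be 5, hence position 7 = 5.
position 1, position 2, position 5 share exactly the 3 values {3, 7, 9}; by pigeonhole those values go to them, so strike 3, 7, 9 from position 3, position 4, position 6, position 8.
position 3 has just one choice, so position 3 = 4. So position 6 can't be 4.

position 6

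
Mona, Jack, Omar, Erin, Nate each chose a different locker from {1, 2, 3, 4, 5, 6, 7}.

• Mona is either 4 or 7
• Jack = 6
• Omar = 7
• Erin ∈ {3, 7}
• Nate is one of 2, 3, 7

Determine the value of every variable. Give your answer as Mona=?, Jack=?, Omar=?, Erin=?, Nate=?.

Jack must be 6 (only option left).
That leaves Omar = 7. Eliminate 7 elsewhere: Mona, Erin, Nate.
Erin must be 3 (only option left). Eliminate 3 elsewhere: Nate.
Nate has just one choice, so Nate = 2.
Mona's domain is down to {4}, so Mona = 4.

Mona=4, Jack=6, Omar=7, Erin=3, Nate=2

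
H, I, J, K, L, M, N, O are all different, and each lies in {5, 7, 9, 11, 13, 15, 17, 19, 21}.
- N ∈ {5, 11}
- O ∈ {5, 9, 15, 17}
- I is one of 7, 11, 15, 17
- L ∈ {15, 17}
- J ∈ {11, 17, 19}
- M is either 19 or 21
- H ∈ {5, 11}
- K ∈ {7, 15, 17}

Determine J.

The 8 variables draw from only 8 values {5, 7, 9, 11, 15, 17, 19, 21}, so each is used; only O can be 9, hence O = 9.
The 7 still-open variables together cover exactly {5, 7, 11, 15, 17, 19, 21} — 7 values for 7 variables — and 21 appears only in M's list, so M = 21.
Among the 6 still-open variables, 19 fits only J (and all 6 values in {5, 7, 11, 15, 17, 19} must be used), so J = 19.

19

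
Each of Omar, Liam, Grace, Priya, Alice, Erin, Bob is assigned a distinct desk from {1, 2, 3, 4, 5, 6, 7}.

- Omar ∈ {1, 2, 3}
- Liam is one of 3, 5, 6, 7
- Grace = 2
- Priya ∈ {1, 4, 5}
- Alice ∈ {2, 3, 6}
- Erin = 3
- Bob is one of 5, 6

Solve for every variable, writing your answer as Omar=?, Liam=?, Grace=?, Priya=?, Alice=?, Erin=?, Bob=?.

Omar=1, Liam=7, Grace=2, Priya=4, Alice=6, Erin=3, Bob=5

Grace has just one choice, so Grace = 2. So Omar, Alice can't be 2.
Erin's domain is down to {3}, so Erin = 3. Remove 3 from Omar, Liam, Alice.
Omar must be 1 (only option left). So Priya can't be 1.
Alice has just one choice, so Alice = 6. Eliminate 6 elsewhere: Liam, Bob.
That leaves Bob = 5. Eliminate 5 elsewhere: Liam, Priya.
Liam's domain is down to {7}, so Liam = 7.
That leaves Priya = 4.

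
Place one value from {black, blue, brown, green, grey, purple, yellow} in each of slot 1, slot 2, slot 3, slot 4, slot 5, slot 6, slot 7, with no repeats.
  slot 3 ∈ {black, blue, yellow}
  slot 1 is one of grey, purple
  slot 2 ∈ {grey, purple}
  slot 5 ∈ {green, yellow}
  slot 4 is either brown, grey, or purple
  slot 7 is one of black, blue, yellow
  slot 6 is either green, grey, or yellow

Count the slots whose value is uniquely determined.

The 7 variables together cover exactly {black, blue, brown, green, grey, purple, yellow} — 7 values for 7 variables — and brown appears only in slot 4's list, so slot 4 = brown.
The 2 variables slot 1 and slot 2 are confined to {grey, purple}, which locks those values in; drop them from slot 6.
The 2 variables slot 5 and slot 6 are confined to {green, yellow}, which locks those values in; drop them from slot 3, slot 7.
Determined: slot 4=brown. The other slots each still have more than one consistent value. That makes 1.

1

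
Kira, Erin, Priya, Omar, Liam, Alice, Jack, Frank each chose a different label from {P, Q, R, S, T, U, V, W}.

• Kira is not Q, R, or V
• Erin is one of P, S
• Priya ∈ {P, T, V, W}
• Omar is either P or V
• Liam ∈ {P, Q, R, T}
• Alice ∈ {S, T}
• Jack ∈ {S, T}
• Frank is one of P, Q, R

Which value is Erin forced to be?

Among the 8 variables, U fits only Kira (and all 8 values in {P, Q, R, S, T, U, V, W} must be used), so Kira = U.
Among the 7 still-open variables, W fits only Priya (and all 7 values in {P, Q, R, S, T, V, W} must be used), so Priya = W.
The 6 still-open variables draw from only 6 values {P, Q, R, S, T, V}, so each is used; only Omar can be V, hence Omar = V.
Alice and Jack between them cover only {S, T} — a naked pair. Remove those values from Erin, Liam.
So Erin = P.

P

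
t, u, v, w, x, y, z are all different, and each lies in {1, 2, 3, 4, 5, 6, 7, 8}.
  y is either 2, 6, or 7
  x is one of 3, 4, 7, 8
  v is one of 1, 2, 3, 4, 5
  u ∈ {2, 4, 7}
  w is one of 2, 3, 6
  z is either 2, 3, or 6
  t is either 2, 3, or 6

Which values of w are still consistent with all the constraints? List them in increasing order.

2, 3, 6

t, w, z between them cover only {2, 3, 6} — a naked triple. Remove those values from u, v, x, y.
y must be 7 (only option left). So u, x can't be 7.
u has just one choice, so u = 4. So v, x can't be 4.
That leaves x = 8.
No further eliminations apply; w can still be any of 2, 3, 6.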